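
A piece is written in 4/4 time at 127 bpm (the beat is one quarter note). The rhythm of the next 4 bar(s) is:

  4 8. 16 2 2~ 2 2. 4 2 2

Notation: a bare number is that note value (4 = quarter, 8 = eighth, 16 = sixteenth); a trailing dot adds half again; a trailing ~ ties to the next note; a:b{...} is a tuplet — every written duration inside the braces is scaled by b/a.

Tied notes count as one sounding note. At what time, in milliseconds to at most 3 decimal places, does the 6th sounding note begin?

note 6 onset = 8b = 3779.528ms

1. 0.0ms @ 0 + 472.441ms (1)
2. 472.441ms @ 1 + 354.331ms (3/4)
3. 826.772ms @ 7/4 + 118.11ms (1/4)
4. 944.882ms @ 2 + 944.882ms (2)
5. 1889.764ms @ 4 + 1889.764ms (4)
6. 3779.528ms @ 8 + 1417.323ms (3)
7. 5196.85ms @ 11 + 472.441ms (1)
8. 5669.291ms @ 12 + 944.882ms (2)
9. 6614.173ms @ 14 + 944.882ms (2)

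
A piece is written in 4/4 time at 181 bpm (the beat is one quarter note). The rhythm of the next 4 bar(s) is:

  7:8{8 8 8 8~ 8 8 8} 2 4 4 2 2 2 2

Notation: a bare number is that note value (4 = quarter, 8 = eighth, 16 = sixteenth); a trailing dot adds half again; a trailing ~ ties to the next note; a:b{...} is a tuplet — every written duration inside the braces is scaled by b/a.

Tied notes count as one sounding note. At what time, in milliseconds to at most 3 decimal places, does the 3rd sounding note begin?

note 3 onset = 8/7b = 378.848ms

1. 0.0ms @ 0 + 189.424ms (4/7)
2. 189.424ms @ 4/7 + 189.424ms (4/7)
3. 378.848ms @ 8/7 + 189.424ms (4/7)
4. 568.272ms @ 12/7 + 378.848ms (8/7)
5. 947.119ms @ 20/7 + 189.424ms (4/7)
6. 1136.543ms @ 24/7 + 189.424ms (4/7)
7. 1325.967ms @ 4 + 662.983ms (2)
8. 1988.95ms @ 6 + 331.492ms (1)
9. 2320.442ms @ 7 + 331.492ms (1)
10. 2651.934ms @ 8 + 662.983ms (2)
11. 3314.917ms @ 10 + 662.983ms (2)
12. 3977.901ms @ 12 + 662.983ms (2)
13. 4640.884ms @ 14 + 662.983ms (2)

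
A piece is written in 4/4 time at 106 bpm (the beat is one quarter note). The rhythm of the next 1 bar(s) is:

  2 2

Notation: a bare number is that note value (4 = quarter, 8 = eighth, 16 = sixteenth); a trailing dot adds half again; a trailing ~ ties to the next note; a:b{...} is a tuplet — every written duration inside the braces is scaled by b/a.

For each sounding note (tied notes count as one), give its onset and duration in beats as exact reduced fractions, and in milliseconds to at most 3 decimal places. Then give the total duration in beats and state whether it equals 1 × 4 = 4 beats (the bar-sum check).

1) 0.0ms=0b +1132.075ms=2b
2) 1132.075ms=2b +1132.075ms=2b
Σ=4b of 4 (106bpm 4/4) — PASS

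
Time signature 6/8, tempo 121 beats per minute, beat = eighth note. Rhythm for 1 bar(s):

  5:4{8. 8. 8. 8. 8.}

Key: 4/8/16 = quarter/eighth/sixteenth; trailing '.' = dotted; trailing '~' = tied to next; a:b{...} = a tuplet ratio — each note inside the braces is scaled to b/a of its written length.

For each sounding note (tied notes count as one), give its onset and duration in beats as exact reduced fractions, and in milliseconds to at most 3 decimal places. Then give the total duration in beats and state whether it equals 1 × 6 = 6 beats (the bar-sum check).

1) 0.0ms=0b +595.041ms=6/5b
2) 595.041ms=6/5b +595.041ms=6/5b
3) 1190.083ms=12/5b +595.041ms=6/5b
4) 1785.124ms=18/5b +595.041ms=6/5b
5) 2380.165ms=24/5b +595.041ms=6/5b
Σ=6b of 6 (121bpm 6/8) — PASS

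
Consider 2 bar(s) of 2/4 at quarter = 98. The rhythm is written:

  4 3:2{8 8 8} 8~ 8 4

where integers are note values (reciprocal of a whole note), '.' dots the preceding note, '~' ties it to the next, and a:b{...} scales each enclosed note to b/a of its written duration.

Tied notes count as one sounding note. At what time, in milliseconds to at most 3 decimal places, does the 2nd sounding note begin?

1. 0.0ms @ 0 + 612.245ms (1)
2. 612.245ms @ 1 + 204.082ms (1/3)
3. 816.327ms @ 4/3 + 204.082ms (1/3)
4. 1020.408ms @ 5/3 + 204.082ms (1/3)
5. 1224.49ms @ 2 + 612.245ms (1)
6. 1836.735ms @ 3 + 612.245ms (1)

note 2 onset = 1b = 612.245ms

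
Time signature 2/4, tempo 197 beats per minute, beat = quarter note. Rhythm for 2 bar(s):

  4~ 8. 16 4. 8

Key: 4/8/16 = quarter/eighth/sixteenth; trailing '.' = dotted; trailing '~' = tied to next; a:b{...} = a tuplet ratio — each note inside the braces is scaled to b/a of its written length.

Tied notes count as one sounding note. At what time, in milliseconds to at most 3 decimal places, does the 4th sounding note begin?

1. 0.0ms @ 0 + 532.995ms (7/4)
2. 532.995ms @ 7/4 + 76.142ms (1/4)
3. 609.137ms @ 2 + 456.853ms (3/2)
4. 1065.99ms @ 7/2 + 152.284ms (1/2)

note 4 onset = 7/2b = 1065.99ms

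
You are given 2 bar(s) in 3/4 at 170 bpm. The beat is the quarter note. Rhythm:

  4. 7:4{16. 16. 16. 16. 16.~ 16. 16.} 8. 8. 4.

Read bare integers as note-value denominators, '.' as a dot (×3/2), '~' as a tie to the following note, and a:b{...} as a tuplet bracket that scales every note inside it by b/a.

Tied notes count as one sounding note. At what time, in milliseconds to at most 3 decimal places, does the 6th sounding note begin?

1. 0.0ms @ 0 + 529.412ms (3/2)
2. 529.412ms @ 3/2 + 75.63ms (3/14)
3. 605.042ms @ 12/7 + 75.63ms (3/14)
4. 680.672ms @ 27/14 + 75.63ms (3/14)
5. 756.303ms @ 15/7 + 75.63ms (3/14)
6. 831.933ms @ 33/14 + 151.261ms (3/7)
7. 983.193ms @ 39/14 + 75.63ms (3/14)
8. 1058.824ms @ 3 + 264.706ms (3/4)
9. 1323.529ms @ 15/4 + 264.706ms (3/4)
10. 1588.235ms @ 9/2 + 529.412ms (3/2)

note 6 onset = 33/14b = 831.933ms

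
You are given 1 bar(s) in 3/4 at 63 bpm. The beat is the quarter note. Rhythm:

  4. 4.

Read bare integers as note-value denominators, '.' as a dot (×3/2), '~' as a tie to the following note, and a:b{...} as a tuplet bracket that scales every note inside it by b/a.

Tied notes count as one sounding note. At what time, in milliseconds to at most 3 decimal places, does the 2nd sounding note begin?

1. 0.0ms @ 0 + 1428.571ms (3/2)
2. 1428.571ms @ 3/2 + 1428.571ms (3/2)

note 2 onset = 3/2b = 1428.571ms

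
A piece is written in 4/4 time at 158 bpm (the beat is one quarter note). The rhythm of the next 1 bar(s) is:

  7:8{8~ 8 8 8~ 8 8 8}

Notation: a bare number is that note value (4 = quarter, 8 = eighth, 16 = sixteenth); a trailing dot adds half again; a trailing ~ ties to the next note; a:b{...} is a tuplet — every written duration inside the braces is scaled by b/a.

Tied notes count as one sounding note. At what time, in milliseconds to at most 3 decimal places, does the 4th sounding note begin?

1. 0.0ms @ 0 + 433.996ms (8/7)
2. 433.996ms @ 8/7 + 216.998ms (4/7)
3. 650.995ms @ 12/7 + 433.996ms (8/7)
4. 1084.991ms @ 20/7 + 216.998ms (4/7)
5. 1301.989ms @ 24/7 + 216.998ms (4/7)

note 4 onset = 20/7b = 1084.991ms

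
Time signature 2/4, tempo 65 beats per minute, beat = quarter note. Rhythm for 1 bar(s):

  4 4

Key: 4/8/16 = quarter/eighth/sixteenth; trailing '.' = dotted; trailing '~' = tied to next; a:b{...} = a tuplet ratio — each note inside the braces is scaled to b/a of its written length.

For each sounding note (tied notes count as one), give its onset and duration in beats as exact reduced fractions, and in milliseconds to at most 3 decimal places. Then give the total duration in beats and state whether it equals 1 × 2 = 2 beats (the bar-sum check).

1) 0.0ms=0b +923.077ms=1b
2) 923.077ms=1b +923.077ms=1b
Σ=2b of 2 (65bpm 2/4) — PASS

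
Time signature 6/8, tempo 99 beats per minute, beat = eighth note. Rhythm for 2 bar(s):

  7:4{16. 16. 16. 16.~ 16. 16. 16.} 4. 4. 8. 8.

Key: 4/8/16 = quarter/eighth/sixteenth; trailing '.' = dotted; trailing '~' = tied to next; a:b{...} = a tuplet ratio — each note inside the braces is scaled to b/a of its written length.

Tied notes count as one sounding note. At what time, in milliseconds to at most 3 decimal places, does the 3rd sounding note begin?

1. 0.0ms @ 0 + 259.74ms (3/7)
2. 259.74ms @ 3/7 + 259.74ms (3/7)
3. 519.481ms @ 6/7 + 259.74ms (3/7)
4. 779.221ms @ 9/7 + 519.481ms (6/7)
5. 1298.701ms @ 15/7 + 259.74ms (3/7)
6. 1558.442ms @ 18/7 + 259.74ms (3/7)
7. 1818.182ms @ 3 + 1818.182ms (3)
8. 3636.364ms @ 6 + 1818.182ms (3)
9. 5454.545ms @ 9 + 909.091ms (3/2)
10. 6363.636ms @ 21/2 + 909.091ms (3/2)

note 3 onset = 6/7b = 519.481ms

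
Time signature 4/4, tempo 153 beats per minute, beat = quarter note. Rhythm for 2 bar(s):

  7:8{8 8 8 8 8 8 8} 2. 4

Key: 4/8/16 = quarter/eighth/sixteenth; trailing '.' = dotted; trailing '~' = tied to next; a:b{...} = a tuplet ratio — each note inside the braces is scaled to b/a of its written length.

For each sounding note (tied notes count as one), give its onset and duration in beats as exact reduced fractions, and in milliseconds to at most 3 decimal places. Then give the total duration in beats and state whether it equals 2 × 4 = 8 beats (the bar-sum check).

1) 0.0ms=0b +224.09ms=4/7b
2) 224.09ms=4/7b +224.09ms=4/7b
3) 448.179ms=8/7b +224.09ms=4/7b
4) 672.269ms=12/7b +224.09ms=4/7b
5) 896.359ms=16/7b +224.09ms=4/7b
6) 1120.448ms=20/7b +224.09ms=4/7b
7) 1344.538ms=24/7b +224.09ms=4/7b
8) 1568.627ms=4b +1176.471ms=3b
9) 2745.098ms=7b +392.157ms=1b
Σ=8b of 8 (153bpm 4/4) — PASS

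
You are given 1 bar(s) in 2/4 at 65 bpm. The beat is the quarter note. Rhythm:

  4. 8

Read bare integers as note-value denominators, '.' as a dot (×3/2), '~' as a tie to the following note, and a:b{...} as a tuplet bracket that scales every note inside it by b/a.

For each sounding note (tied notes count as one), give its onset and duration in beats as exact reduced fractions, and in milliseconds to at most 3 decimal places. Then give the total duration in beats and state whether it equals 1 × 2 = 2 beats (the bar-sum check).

1) 0.0ms=0b +1384.615ms=3/2b
2) 1384.615ms=3/2b +461.538ms=1/2b
Σ=2b of 2 (65bpm 2/4) — PASS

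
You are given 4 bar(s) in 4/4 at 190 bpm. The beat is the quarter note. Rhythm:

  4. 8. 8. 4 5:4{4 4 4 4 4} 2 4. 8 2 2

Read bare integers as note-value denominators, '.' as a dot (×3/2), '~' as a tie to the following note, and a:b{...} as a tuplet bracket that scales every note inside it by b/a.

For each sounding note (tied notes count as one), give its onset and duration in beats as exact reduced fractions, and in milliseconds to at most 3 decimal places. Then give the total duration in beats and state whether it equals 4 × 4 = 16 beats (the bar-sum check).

1) 0.0ms=0b +473.684ms=3/2b
2) 473.684ms=3/2b +236.842ms=3/4b
3) 710.526ms=9/4b +236.842ms=3/4b
4) 947.368ms=3b +315.789ms=1b
5) 1263.158ms=4b +252.632ms=4/5b
6) 1515.789ms=24/5b +252.632ms=4/5b
7) 1768.421ms=28/5b +252.632ms=4/5b
8) 2021.053ms=32/5b +252.632ms=4/5b
9) 2273.684ms=36/5b +252.632ms=4/5b
10) 2526.316ms=8b +631.579ms=2b
11) 3157.895ms=10b +473.684ms=3/2b
12) 3631.579ms=23/2b +157.895ms=1/2b
13) 3789.474ms=12b +631.579ms=2b
14) 4421.053ms=14b +631.579ms=2b
Σ=16b of 16 (190bpm 4/4) — PASS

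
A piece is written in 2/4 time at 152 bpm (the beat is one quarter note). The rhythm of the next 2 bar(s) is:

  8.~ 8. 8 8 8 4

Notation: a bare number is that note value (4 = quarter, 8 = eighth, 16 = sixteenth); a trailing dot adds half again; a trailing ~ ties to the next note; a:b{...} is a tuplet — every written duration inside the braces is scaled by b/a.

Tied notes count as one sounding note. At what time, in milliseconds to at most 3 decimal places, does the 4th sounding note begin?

note 4 onset = 5/2b = 986.842ms

1. 0.0ms @ 0 + 592.105ms (3/2)
2. 592.105ms @ 3/2 + 197.368ms (1/2)
3. 789.474ms @ 2 + 197.368ms (1/2)
4. 986.842ms @ 5/2 + 197.368ms (1/2)
5. 1184.211ms @ 3 + 394.737ms (1)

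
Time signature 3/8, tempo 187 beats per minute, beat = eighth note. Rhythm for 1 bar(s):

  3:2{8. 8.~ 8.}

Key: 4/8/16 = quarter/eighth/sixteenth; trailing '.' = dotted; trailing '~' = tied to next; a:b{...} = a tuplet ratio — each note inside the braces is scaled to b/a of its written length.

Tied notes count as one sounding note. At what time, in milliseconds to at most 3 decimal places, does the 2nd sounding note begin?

1. 0.0ms @ 0 + 320.856ms (1)
2. 320.856ms @ 1 + 641.711ms (2)

note 2 onset = 1b = 320.856ms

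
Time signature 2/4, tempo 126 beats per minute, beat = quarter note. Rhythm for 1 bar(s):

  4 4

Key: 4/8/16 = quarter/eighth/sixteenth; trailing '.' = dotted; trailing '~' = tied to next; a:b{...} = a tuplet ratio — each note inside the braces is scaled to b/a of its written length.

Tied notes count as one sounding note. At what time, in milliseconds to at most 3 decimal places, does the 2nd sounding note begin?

1. 0.0ms @ 0 + 476.19ms (1)
2. 476.19ms @ 1 + 476.19ms (1)

note 2 onset = 1b = 476.19ms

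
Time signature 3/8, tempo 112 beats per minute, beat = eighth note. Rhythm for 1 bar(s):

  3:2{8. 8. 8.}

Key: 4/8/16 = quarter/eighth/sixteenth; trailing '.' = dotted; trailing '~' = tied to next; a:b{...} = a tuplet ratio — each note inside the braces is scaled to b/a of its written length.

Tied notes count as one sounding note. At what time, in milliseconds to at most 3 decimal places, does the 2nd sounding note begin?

1. 0.0ms @ 0 + 535.714ms (1)
2. 535.714ms @ 1 + 535.714ms (1)
3. 1071.429ms @ 2 + 535.714ms (1)

note 2 onset = 1b = 535.714ms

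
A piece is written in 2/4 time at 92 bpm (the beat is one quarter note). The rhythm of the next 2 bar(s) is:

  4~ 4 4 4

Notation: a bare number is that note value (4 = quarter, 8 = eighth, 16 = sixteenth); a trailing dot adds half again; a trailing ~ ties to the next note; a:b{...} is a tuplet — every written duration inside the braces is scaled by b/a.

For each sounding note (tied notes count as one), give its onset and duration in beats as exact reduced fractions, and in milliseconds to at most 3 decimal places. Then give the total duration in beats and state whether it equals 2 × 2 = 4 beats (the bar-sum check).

1) 0.0ms=0b +1304.348ms=2b
2) 1304.348ms=2b +652.174ms=1b
3) 1956.522ms=3b +652.174ms=1b
Σ=4b of 4 (92bpm 2/4) — PASS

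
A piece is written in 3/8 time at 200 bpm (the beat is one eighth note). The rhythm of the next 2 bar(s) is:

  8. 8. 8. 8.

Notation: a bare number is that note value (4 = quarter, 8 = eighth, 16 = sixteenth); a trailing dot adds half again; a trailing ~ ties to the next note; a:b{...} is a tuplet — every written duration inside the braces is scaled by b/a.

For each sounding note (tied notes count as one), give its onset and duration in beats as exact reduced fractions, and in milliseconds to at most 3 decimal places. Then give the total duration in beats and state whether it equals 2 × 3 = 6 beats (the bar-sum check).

1) 0.0ms=0b +450.0ms=3/2b
2) 450.0ms=3/2b +450.0ms=3/2b
3) 900.0ms=3b +450.0ms=3/2b
4) 1350.0ms=9/2b +450.0ms=3/2b
Σ=6b of 6 (200bpm 3/8) — PASS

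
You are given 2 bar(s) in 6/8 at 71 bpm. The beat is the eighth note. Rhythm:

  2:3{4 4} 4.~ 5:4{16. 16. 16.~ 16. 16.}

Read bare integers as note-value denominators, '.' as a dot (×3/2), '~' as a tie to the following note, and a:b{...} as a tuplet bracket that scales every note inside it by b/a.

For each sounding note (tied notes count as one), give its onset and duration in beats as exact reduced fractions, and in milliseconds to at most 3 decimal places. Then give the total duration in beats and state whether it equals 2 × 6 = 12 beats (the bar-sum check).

1) 0.0ms=0b +2535.211ms=3b
2) 2535.211ms=3b +2535.211ms=3b
3) 5070.423ms=6b +3042.254ms=18/5b
4) 8112.676ms=48/5b +507.042ms=3/5b
5) 8619.718ms=51/5b +1014.085ms=6/5b
6) 9633.803ms=57/5b +507.042ms=3/5b
Σ=12b of 12 (71bpm 6/8) — PASS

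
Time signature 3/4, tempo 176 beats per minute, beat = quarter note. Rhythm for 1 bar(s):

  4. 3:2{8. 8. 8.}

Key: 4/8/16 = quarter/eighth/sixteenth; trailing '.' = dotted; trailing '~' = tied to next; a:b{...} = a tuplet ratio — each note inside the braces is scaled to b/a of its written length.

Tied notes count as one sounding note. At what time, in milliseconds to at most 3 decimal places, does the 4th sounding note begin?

1. 0.0ms @ 0 + 511.364ms (3/2)
2. 511.364ms @ 3/2 + 170.455ms (1/2)
3. 681.818ms @ 2 + 170.455ms (1/2)
4. 852.273ms @ 5/2 + 170.455ms (1/2)

note 4 onset = 5/2b = 852.273ms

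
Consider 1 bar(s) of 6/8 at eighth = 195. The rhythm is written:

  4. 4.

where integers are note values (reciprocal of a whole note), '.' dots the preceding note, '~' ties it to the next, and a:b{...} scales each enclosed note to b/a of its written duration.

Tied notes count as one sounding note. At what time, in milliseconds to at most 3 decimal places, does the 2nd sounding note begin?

note 2 onset = 3b = 923.077ms

1. 0.0ms @ 0 + 923.077ms (3)
2. 923.077ms @ 3 + 923.077ms (3)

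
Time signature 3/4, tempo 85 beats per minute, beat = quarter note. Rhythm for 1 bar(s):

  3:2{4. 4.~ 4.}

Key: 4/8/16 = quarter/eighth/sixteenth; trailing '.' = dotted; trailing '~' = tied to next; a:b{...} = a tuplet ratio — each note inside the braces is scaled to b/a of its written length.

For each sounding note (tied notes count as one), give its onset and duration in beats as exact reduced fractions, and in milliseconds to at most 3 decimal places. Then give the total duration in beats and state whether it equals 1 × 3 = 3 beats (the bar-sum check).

1) 0.0ms=0b +705.882ms=1b
2) 705.882ms=1b +1411.765ms=2b
Σ=3b of 3 (85bpm 3/4) — PASS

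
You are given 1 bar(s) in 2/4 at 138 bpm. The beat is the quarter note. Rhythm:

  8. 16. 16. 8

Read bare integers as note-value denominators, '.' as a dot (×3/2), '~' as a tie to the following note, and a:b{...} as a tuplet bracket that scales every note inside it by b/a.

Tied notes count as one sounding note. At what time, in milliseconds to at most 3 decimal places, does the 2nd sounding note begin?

1. 0.0ms @ 0 + 326.087ms (3/4)
2. 326.087ms @ 3/4 + 163.043ms (3/8)
3. 489.13ms @ 9/8 + 163.043ms (3/8)
4. 652.174ms @ 3/2 + 217.391ms (1/2)

note 2 onset = 3/4b = 326.087ms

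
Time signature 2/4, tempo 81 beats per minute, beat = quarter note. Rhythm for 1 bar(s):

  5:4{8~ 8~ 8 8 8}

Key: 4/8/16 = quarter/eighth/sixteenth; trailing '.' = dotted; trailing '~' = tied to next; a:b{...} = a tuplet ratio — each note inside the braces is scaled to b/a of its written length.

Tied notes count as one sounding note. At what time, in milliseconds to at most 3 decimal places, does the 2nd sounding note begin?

1. 0.0ms @ 0 + 888.889ms (6/5)
2. 888.889ms @ 6/5 + 296.296ms (2/5)
3. 1185.185ms @ 8/5 + 296.296ms (2/5)

note 2 onset = 6/5b = 888.889ms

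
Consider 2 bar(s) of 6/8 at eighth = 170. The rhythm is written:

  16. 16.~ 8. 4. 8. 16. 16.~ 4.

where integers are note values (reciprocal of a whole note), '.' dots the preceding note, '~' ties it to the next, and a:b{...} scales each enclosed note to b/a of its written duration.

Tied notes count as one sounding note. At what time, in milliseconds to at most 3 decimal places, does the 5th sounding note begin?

1. 0.0ms @ 0 + 264.706ms (3/4)
2. 264.706ms @ 3/4 + 794.118ms (9/4)
3. 1058.824ms @ 3 + 1058.824ms (3)
4. 2117.647ms @ 6 + 529.412ms (3/2)
5. 2647.059ms @ 15/2 + 264.706ms (3/4)
6. 2911.765ms @ 33/4 + 1323.529ms (15/4)

note 5 onset = 15/2b = 2647.059ms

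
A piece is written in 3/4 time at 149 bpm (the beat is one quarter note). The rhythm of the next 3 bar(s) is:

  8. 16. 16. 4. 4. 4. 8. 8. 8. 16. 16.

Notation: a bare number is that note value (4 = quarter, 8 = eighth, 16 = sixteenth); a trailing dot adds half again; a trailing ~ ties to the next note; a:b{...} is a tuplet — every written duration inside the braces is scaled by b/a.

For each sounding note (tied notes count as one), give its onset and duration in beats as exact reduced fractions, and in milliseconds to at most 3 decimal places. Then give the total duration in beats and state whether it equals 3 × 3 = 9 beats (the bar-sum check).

1) 0.0ms=0b +302.013ms=3/4b
2) 302.013ms=3/4b +151.007ms=3/8b
3) 453.02ms=9/8b +151.007ms=3/8b
4) 604.027ms=3/2b +604.027ms=3/2b
5) 1208.054ms=3b +604.027ms=3/2b
6) 1812.081ms=9/2b +604.027ms=3/2b
7) 2416.107ms=6b +302.013ms=3/4b
8) 2718.121ms=27/4b +302.013ms=3/4b
9) 3020.134ms=15/2b +302.013ms=3/4b
10) 3322.148ms=33/4b +151.007ms=3/8b
11) 3473.154ms=69/8b +151.007ms=3/8b
Σ=9b of 9 (149bpm 3/4) — PASS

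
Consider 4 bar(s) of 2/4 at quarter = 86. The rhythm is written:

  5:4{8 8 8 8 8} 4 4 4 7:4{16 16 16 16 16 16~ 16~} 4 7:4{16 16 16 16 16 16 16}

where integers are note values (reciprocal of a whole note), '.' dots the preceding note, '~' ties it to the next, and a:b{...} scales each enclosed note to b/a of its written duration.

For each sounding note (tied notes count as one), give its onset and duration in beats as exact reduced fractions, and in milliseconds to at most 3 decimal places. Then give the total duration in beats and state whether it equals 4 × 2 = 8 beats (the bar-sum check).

1) 0.0ms=0b +279.07ms=2/5b
2) 279.07ms=2/5b +279.07ms=2/5b
3) 558.14ms=4/5b +279.07ms=2/5b
4) 837.209ms=6/5b +279.07ms=2/5b
5) 1116.279ms=8/5b +279.07ms=2/5b
6) 1395.349ms=2b +697.674ms=1b
7) 2093.023ms=3b +697.674ms=1b
8) 2790.698ms=4b +697.674ms=1b
9) 3488.372ms=5b +99.668ms=1/7b
10) 3588.04ms=36/7b +99.668ms=1/7b
11) 3687.708ms=37/7b +99.668ms=1/7b
12) 3787.375ms=38/7b +99.668ms=1/7b
13) 3887.043ms=39/7b +99.668ms=1/7b
14) 3986.711ms=40/7b +897.01ms=9/7b
15) 4883.721ms=7b +99.668ms=1/7b
16) 4983.389ms=50/7b +99.668ms=1/7b
17) 5083.056ms=51/7b +99.668ms=1/7b
18) 5182.724ms=52/7b +99.668ms=1/7b
19) 5282.392ms=53/7b +99.668ms=1/7b
20) 5382.06ms=54/7b +99.668ms=1/7b
21) 5481.728ms=55/7b +99.668ms=1/7b
Σ=8b of 8 (86bpm 2/4) — PASS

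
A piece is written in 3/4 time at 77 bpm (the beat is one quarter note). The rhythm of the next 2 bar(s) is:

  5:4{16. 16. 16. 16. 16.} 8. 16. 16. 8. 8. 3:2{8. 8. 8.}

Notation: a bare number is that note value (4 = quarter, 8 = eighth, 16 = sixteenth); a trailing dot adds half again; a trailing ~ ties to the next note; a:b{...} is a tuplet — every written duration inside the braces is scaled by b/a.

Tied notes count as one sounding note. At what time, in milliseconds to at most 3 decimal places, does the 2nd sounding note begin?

1. 0.0ms @ 0 + 233.766ms (3/10)
2. 233.766ms @ 3/10 + 233.766ms (3/10)
3. 467.532ms @ 3/5 + 233.766ms (3/10)
4. 701.299ms @ 9/10 + 233.766ms (3/10)
5. 935.065ms @ 6/5 + 233.766ms (3/10)
6. 1168.831ms @ 3/2 + 584.416ms (3/4)
7. 1753.247ms @ 9/4 + 292.208ms (3/8)
8. 2045.455ms @ 21/8 + 292.208ms (3/8)
9. 2337.662ms @ 3 + 584.416ms (3/4)
10. 2922.078ms @ 15/4 + 584.416ms (3/4)
11. 3506.494ms @ 9/2 + 389.61ms (1/2)
12. 3896.104ms @ 5 + 389.61ms (1/2)
13. 4285.714ms @ 11/2 + 389.61ms (1/2)

note 2 onset = 3/10b = 233.766ms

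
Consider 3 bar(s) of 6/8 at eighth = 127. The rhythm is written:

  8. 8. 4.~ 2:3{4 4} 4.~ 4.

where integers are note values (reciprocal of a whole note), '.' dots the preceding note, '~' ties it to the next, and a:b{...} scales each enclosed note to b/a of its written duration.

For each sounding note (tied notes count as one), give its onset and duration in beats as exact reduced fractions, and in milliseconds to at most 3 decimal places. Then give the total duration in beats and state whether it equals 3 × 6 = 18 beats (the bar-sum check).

1) 0.0ms=0b +708.661ms=3/2b
2) 708.661ms=3/2b +708.661ms=3/2b
3) 1417.323ms=3b +2834.646ms=6b
4) 4251.969ms=9b +1417.323ms=3b
5) 5669.291ms=12b +2834.646ms=6b
Σ=18b of 18 (127bpm 6/8) — PASS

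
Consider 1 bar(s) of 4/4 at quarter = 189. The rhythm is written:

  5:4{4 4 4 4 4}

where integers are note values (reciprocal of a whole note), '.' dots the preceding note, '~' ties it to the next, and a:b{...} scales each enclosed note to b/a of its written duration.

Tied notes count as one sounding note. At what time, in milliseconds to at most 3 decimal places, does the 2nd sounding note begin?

note 2 onset = 4/5b = 253.968ms

1. 0.0ms @ 0 + 253.968ms (4/5)
2. 253.968ms @ 4/5 + 253.968ms (4/5)
3. 507.937ms @ 8/5 + 253.968ms (4/5)
4. 761.905ms @ 12/5 + 253.968ms (4/5)
5. 1015.873ms @ 16/5 + 253.968ms (4/5)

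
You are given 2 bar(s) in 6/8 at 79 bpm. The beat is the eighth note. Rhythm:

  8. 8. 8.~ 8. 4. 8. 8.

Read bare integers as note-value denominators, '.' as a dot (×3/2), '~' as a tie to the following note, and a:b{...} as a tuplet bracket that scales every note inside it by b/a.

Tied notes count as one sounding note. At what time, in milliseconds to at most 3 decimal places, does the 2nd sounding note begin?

note 2 onset = 3/2b = 1139.241ms

1. 0.0ms @ 0 + 1139.241ms (3/2)
2. 1139.241ms @ 3/2 + 1139.241ms (3/2)
3. 2278.481ms @ 3 + 2278.481ms (3)
4. 4556.962ms @ 6 + 2278.481ms (3)
5. 6835.443ms @ 9 + 1139.241ms (3/2)
6. 7974.684ms @ 21/2 + 1139.241ms (3/2)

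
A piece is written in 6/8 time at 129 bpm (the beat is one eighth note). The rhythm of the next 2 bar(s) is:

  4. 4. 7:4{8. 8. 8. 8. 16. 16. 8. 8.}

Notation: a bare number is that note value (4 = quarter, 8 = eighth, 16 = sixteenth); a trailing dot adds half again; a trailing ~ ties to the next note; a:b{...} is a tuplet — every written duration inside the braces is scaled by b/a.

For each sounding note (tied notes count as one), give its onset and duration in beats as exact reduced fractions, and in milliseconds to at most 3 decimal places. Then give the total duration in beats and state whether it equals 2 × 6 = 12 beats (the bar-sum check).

1) 0.0ms=0b +1395.349ms=3b
2) 1395.349ms=3b +1395.349ms=3b
3) 2790.698ms=6b +398.671ms=6/7b
4) 3189.369ms=48/7b +398.671ms=6/7b
5) 3588.04ms=54/7b +398.671ms=6/7b
6) 3986.711ms=60/7b +398.671ms=6/7b
7) 4385.382ms=66/7b +199.336ms=3/7b
8) 4584.718ms=69/7b +199.336ms=3/7b
9) 4784.053ms=72/7b +398.671ms=6/7b
10) 5182.724ms=78/7b +398.671ms=6/7b
Σ=12b of 12 (129bpm 6/8) — PASS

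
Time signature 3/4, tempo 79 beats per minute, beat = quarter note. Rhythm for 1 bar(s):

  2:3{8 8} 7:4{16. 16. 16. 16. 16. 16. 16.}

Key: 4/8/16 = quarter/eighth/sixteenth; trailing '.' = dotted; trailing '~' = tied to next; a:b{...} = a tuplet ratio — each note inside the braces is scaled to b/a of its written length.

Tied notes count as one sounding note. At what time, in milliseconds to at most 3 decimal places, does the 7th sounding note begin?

note 7 onset = 33/14b = 1790.235ms

1. 0.0ms @ 0 + 569.62ms (3/4)
2. 569.62ms @ 3/4 + 569.62ms (3/4)
3. 1139.241ms @ 3/2 + 162.749ms (3/14)
4. 1301.989ms @ 12/7 + 162.749ms (3/14)
5. 1464.738ms @ 27/14 + 162.749ms (3/14)
6. 1627.486ms @ 15/7 + 162.749ms (3/14)
7. 1790.235ms @ 33/14 + 162.749ms (3/14)
8. 1952.984ms @ 18/7 + 162.749ms (3/14)
9. 2115.732ms @ 39/14 + 162.749ms (3/14)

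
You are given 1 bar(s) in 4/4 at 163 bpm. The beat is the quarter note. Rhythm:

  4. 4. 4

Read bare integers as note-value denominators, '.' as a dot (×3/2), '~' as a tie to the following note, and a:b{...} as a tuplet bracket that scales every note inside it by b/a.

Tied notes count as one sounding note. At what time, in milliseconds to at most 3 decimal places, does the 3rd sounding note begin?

note 3 onset = 3b = 1104.294ms

1. 0.0ms @ 0 + 552.147ms (3/2)
2. 552.147ms @ 3/2 + 552.147ms (3/2)
3. 1104.294ms @ 3 + 368.098ms (1)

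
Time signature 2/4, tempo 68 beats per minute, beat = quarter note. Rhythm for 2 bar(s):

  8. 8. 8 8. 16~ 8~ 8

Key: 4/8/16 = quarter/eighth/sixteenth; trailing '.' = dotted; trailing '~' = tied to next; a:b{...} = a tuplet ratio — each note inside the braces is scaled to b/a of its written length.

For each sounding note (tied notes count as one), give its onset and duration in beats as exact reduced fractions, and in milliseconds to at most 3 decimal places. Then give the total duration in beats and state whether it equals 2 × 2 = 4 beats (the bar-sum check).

1) 0.0ms=0b +661.765ms=3/4b
2) 661.765ms=3/4b +661.765ms=3/4b
3) 1323.529ms=3/2b +441.176ms=1/2b
4) 1764.706ms=2b +661.765ms=3/4b
5) 2426.471ms=11/4b +1102.941ms=5/4b
Σ=4b of 4 (68bpm 2/4) — PASS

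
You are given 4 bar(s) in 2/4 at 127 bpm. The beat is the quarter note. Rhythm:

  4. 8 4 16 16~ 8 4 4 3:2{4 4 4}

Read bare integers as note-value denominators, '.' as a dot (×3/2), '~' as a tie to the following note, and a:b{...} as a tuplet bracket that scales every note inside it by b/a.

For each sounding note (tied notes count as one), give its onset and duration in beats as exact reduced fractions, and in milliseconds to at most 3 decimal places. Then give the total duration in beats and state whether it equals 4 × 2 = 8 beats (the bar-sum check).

1) 0.0ms=0b +708.661ms=3/2b
2) 708.661ms=3/2b +236.22ms=1/2b
3) 944.882ms=2b +472.441ms=1b
4) 1417.323ms=3b +118.11ms=1/4b
5) 1535.433ms=13/4b +354.331ms=3/4b
6) 1889.764ms=4b +472.441ms=1b
7) 2362.205ms=5b +472.441ms=1b
8) 2834.646ms=6b +314.961ms=2/3b
9) 3149.606ms=20/3b +314.961ms=2/3b
10) 3464.567ms=22/3b +314.961ms=2/3b
Σ=8b of 8 (127bpm 2/4) — PASS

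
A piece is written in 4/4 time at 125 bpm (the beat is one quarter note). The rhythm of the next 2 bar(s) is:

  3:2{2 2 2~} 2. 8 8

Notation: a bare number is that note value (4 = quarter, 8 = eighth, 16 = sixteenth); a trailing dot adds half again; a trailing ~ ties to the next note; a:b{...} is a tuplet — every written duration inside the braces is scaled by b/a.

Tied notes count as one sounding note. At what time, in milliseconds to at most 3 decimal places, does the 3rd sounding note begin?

note 3 onset = 8/3b = 1280.0ms

1. 0.0ms @ 0 + 640.0ms (4/3)
2. 640.0ms @ 4/3 + 640.0ms (4/3)
3. 1280.0ms @ 8/3 + 2080.0ms (13/3)
4. 3360.0ms @ 7 + 240.0ms (1/2)
5. 3600.0ms @ 15/2 + 240.0ms (1/2)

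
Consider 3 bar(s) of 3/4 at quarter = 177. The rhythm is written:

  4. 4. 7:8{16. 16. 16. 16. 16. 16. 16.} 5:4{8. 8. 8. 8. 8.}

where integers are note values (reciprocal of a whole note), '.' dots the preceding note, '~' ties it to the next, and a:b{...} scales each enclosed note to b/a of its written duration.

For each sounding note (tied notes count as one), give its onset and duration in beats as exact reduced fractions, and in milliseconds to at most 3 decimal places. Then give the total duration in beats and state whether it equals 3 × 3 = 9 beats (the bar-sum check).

1) 0.0ms=0b +508.475ms=3/2b
2) 508.475ms=3/2b +508.475ms=3/2b
3) 1016.949ms=3b +145.278ms=3/7b
4) 1162.228ms=24/7b +145.278ms=3/7b
5) 1307.506ms=27/7b +145.278ms=3/7b
6) 1452.785ms=30/7b +145.278ms=3/7b
7) 1598.063ms=33/7b +145.278ms=3/7b
8) 1743.341ms=36/7b +145.278ms=3/7b
9) 1888.62ms=39/7b +145.278ms=3/7b
10) 2033.898ms=6b +203.39ms=3/5b
11) 2237.288ms=33/5b +203.39ms=3/5b
12) 2440.678ms=36/5b +203.39ms=3/5b
13) 2644.068ms=39/5b +203.39ms=3/5b
14) 2847.458ms=42/5b +203.39ms=3/5b
Σ=9b of 9 (177bpm 3/4) — PASS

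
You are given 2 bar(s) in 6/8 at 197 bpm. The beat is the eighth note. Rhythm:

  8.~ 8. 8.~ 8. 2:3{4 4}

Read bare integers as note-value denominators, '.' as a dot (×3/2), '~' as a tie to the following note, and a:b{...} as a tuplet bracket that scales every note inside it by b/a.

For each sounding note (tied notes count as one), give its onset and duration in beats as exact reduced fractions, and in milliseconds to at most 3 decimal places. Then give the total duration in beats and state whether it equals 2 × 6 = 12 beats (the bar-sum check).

1) 0.0ms=0b +913.706ms=3b
2) 913.706ms=3b +913.706ms=3b
3) 1827.411ms=6b +913.706ms=3b
4) 2741.117ms=9b +913.706ms=3b
Σ=12b of 12 (197bpm 6/8) — PASS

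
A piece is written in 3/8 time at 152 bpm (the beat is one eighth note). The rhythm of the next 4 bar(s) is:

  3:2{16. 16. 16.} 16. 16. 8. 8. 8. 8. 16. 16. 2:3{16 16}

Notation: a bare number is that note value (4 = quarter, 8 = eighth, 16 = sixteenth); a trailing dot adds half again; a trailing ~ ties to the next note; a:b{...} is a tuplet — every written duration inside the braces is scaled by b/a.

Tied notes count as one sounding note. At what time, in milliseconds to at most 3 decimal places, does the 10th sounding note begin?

note 10 onset = 9b = 3552.632ms

1. 0.0ms @ 0 + 197.368ms (1/2)
2. 197.368ms @ 1/2 + 197.368ms (1/2)
3. 394.737ms @ 1 + 197.368ms (1/2)
4. 592.105ms @ 3/2 + 296.053ms (3/4)
5. 888.158ms @ 9/4 + 296.053ms (3/4)
6. 1184.211ms @ 3 + 592.105ms (3/2)
7. 1776.316ms @ 9/2 + 592.105ms (3/2)
8. 2368.421ms @ 6 + 592.105ms (3/2)
9. 2960.526ms @ 15/2 + 592.105ms (3/2)
10. 3552.632ms @ 9 + 296.053ms (3/4)
11. 3848.684ms @ 39/4 + 296.053ms (3/4)
12. 4144.737ms @ 21/2 + 296.053ms (3/4)
13. 4440.789ms @ 45/4 + 296.053ms (3/4)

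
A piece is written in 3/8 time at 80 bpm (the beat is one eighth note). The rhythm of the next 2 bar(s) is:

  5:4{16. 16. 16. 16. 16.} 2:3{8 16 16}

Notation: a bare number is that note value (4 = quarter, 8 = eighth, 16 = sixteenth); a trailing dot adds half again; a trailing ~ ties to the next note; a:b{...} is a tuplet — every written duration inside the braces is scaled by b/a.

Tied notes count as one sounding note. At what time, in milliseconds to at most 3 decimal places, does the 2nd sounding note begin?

1. 0.0ms @ 0 + 450.0ms (3/5)
2. 450.0ms @ 3/5 + 450.0ms (3/5)
3. 900.0ms @ 6/5 + 450.0ms (3/5)
4. 1350.0ms @ 9/5 + 450.0ms (3/5)
5. 1800.0ms @ 12/5 + 450.0ms (3/5)
6. 2250.0ms @ 3 + 1125.0ms (3/2)
7. 3375.0ms @ 9/2 + 562.5ms (3/4)
8. 3937.5ms @ 21/4 + 562.5ms (3/4)

note 2 onset = 3/5b = 450.0ms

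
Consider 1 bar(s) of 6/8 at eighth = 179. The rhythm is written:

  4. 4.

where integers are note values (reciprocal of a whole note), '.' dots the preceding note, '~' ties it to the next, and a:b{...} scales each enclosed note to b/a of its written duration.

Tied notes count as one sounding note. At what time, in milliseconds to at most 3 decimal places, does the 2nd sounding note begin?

1. 0.0ms @ 0 + 1005.587ms (3)
2. 1005.587ms @ 3 + 1005.587ms (3)

note 2 onset = 3b = 1005.587ms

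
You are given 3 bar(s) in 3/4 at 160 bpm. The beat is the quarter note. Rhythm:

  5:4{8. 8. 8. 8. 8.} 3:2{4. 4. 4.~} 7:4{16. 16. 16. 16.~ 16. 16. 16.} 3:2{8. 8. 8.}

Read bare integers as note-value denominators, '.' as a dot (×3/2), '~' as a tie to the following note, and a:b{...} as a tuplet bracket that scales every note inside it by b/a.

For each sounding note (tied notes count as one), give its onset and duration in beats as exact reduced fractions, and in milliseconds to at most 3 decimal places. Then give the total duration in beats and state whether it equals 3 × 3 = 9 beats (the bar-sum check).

1) 0.0ms=0b +225.0ms=3/5b
2) 225.0ms=3/5b +225.0ms=3/5b
3) 450.0ms=6/5b +225.0ms=3/5b
4) 675.0ms=9/5b +225.0ms=3/5b
5) 900.0ms=12/5b +225.0ms=3/5b
6) 1125.0ms=3b +375.0ms=1b
7) 1500.0ms=4b +375.0ms=1b
8) 1875.0ms=5b +455.357ms=17/14b
9) 2330.357ms=87/14b +80.357ms=3/14b
10) 2410.714ms=45/7b +80.357ms=3/14b
11) 2491.071ms=93/14b +160.714ms=3/7b
12) 2651.786ms=99/14b +80.357ms=3/14b
13) 2732.143ms=51/7b +80.357ms=3/14b
14) 2812.5ms=15/2b +187.5ms=1/2b
15) 3000.0ms=8b +187.5ms=1/2b
16) 3187.5ms=17/2b +187.5ms=1/2b
Σ=9b of 9 (160bpm 3/4) — PASS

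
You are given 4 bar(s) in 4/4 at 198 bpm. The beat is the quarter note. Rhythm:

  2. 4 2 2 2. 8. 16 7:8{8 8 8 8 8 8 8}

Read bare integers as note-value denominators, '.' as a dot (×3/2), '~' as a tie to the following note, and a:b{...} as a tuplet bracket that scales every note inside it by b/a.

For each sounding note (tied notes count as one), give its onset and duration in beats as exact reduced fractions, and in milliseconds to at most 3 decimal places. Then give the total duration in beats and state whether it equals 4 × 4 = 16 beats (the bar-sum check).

1) 0.0ms=0b +909.091ms=3b
2) 909.091ms=3b +303.03ms=1b
3) 1212.121ms=4b +606.061ms=2b
4) 1818.182ms=6b +606.061ms=2b
5) 2424.242ms=8b +909.091ms=3b
6) 3333.333ms=11b +227.273ms=3/4b
7) 3560.606ms=47/4b +75.758ms=1/4b
8) 3636.364ms=12b +173.16ms=4/7b
9) 3809.524ms=88/7b +173.16ms=4/7b
10) 3982.684ms=92/7b +173.16ms=4/7b
11) 4155.844ms=96/7b +173.16ms=4/7b
12) 4329.004ms=100/7b +173.16ms=4/7b
13) 4502.165ms=104/7b +173.16ms=4/7b
14) 4675.325ms=108/7b +173.16ms=4/7b
Σ=16b of 16 (198bpm 4/4) — PASS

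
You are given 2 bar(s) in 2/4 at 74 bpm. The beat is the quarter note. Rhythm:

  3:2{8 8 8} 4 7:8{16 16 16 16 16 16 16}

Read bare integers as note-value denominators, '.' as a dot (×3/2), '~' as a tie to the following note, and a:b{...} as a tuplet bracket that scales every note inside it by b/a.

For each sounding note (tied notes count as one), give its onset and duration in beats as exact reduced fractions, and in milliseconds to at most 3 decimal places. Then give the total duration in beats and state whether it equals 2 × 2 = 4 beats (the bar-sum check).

1) 0.0ms=0b +270.27ms=1/3b
2) 270.27ms=1/3b +270.27ms=1/3b
3) 540.541ms=2/3b +270.27ms=1/3b
4) 810.811ms=1b +810.811ms=1b
5) 1621.622ms=2b +231.66ms=2/7b
6) 1853.282ms=16/7b +231.66ms=2/7b
7) 2084.942ms=18/7b +231.66ms=2/7b
8) 2316.602ms=20/7b +231.66ms=2/7b
9) 2548.263ms=22/7b +231.66ms=2/7b
10) 2779.923ms=24/7b +231.66ms=2/7b
11) 3011.583ms=26/7b +231.66ms=2/7b
Σ=4b of 4 (74bpm 2/4) — PASS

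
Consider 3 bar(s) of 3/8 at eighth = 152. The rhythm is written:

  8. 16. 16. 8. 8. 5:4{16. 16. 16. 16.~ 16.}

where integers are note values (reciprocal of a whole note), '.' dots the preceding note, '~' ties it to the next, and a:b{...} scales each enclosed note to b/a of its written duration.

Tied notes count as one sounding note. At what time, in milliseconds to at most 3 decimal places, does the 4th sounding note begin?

1. 0.0ms @ 0 + 592.105ms (3/2)
2. 592.105ms @ 3/2 + 296.053ms (3/4)
3. 888.158ms @ 9/4 + 296.053ms (3/4)
4. 1184.211ms @ 3 + 592.105ms (3/2)
5. 1776.316ms @ 9/2 + 592.105ms (3/2)
6. 2368.421ms @ 6 + 236.842ms (3/5)
7. 2605.263ms @ 33/5 + 236.842ms (3/5)
8. 2842.105ms @ 36/5 + 236.842ms (3/5)
9. 3078.947ms @ 39/5 + 473.684ms (6/5)

note 4 onset = 3b = 1184.211ms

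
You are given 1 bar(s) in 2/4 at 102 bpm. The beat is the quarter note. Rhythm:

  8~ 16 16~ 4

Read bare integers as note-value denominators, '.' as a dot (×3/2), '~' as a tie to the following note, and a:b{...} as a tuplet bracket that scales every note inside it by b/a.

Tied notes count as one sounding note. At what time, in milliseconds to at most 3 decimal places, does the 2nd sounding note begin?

1. 0.0ms @ 0 + 441.176ms (3/4)
2. 441.176ms @ 3/4 + 735.294ms (5/4)

note 2 onset = 3/4b = 441.176ms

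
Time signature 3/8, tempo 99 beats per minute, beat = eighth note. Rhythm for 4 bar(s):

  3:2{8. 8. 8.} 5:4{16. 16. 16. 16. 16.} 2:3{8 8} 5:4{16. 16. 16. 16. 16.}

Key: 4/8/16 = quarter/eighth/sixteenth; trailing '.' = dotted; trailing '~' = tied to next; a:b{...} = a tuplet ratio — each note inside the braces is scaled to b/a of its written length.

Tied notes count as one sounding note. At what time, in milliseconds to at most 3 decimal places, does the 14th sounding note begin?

1. 0.0ms @ 0 + 606.061ms (1)
2. 606.061ms @ 1 + 606.061ms (1)
3. 1212.121ms @ 2 + 606.061ms (1)
4. 1818.182ms @ 3 + 363.636ms (3/5)
5. 2181.818ms @ 18/5 + 363.636ms (3/5)
6. 2545.455ms @ 21/5 + 363.636ms (3/5)
7. 2909.091ms @ 24/5 + 363.636ms (3/5)
8. 3272.727ms @ 27/5 + 363.636ms (3/5)
9. 3636.364ms @ 6 + 909.091ms (3/2)
10. 4545.455ms @ 15/2 + 909.091ms (3/2)
11. 5454.545ms @ 9 + 363.636ms (3/5)
12. 5818.182ms @ 48/5 + 363.636ms (3/5)
13. 6181.818ms @ 51/5 + 363.636ms (3/5)
14. 6545.455ms @ 54/5 + 363.636ms (3/5)
15. 6909.091ms @ 57/5 + 363.636ms (3/5)

note 14 onset = 54/5b = 6545.455ms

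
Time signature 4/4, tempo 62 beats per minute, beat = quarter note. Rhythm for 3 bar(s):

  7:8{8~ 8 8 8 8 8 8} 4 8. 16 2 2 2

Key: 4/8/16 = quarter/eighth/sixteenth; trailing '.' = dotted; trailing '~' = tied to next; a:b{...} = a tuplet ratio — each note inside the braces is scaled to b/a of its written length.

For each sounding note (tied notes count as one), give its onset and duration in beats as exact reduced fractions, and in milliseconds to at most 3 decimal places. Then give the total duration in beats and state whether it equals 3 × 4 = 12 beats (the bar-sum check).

1) 0.0ms=0b +1105.991ms=8/7b
2) 1105.991ms=8/7b +552.995ms=4/7b
3) 1658.986ms=12/7b +552.995ms=4/7b
4) 2211.982ms=16/7b +552.995ms=4/7b
5) 2764.977ms=20/7b +552.995ms=4/7b
6) 3317.972ms=24/7b +552.995ms=4/7b
7) 3870.968ms=4b +967.742ms=1b
8) 4838.71ms=5b +725.806ms=3/4b
9) 5564.516ms=23/4b +241.935ms=1/4b
10) 5806.452ms=6b +1935.484ms=2b
11) 7741.935ms=8b +1935.484ms=2b
12) 9677.419ms=10b +1935.484ms=2b
Σ=12b of 12 (62bpm 4/4) — PASS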